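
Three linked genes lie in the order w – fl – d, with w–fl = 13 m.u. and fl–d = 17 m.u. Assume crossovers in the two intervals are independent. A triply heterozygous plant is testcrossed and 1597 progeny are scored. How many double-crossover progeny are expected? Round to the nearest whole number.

Map distances give recombination frequencies of 0.130 and 0.170 for the two intervals.
With no interference, expected double-crossover frequency = 0.130 × 0.170 = 0.02210.
Expected number = 0.02210 × 1597 = 35.29 ≈ 35.

35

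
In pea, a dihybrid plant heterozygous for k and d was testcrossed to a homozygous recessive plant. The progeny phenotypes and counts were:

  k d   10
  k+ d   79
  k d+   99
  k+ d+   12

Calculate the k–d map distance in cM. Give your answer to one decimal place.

The two most frequent classes, k+ d (79) and k d+ (99), are the parental types, so the F1 was k+ d / k d+.
The recombinant classes are k+ d+ and k d: 12 + 10 = 22.
Recombination frequency = 22/200 = 0.1100 ≈ 11.0%, i.e. 11.0 cM.

11.0 cM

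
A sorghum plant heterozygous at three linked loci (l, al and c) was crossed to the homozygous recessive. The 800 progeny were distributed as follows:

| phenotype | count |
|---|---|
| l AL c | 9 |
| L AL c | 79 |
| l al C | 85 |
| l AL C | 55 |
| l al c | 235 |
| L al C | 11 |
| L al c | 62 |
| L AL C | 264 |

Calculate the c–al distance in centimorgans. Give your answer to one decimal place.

23.0 centimorgans

The two most frequent reciprocal classes, l al c and L AL C, are the parental types, so the F1 was l al c / L AL C.
The two rarest classes, l AL c and L al C, are the double crossovers. Comparing them with the parentals, only the al allele has switched, so al is the middle locus and the order is c – al – l.
Crossovers in the c–al interval produce the single-crossover classes l al C and L AL c (85 + 79 = 164) plus the double crossovers (20).
RF(c–al) = (164 + 20) / 800 = 184/800 = 0.2300 → 23.0 centimorgans.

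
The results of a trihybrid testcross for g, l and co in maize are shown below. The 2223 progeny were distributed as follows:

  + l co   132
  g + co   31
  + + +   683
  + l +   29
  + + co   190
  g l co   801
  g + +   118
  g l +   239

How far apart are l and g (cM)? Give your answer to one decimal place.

The two most frequent reciprocal classes, + + + and g l co, are the parental types, so the F1 was + + + / g l co.
The two rarest classes, + l + and g + co, are the double crossovers. Comparing them with the parentals, only the l allele has switched, so l is the middle locus and the order is g – l – co.
Crossovers in the g–l interval produce the single-crossover classes g + + and + l co (118 + 132 = 250) plus the double crossovers (60).
RF(g–l) = (250 + 60) / 2223 = 310/2223 = 0.1395 → 13.9 cM.

13.9 cM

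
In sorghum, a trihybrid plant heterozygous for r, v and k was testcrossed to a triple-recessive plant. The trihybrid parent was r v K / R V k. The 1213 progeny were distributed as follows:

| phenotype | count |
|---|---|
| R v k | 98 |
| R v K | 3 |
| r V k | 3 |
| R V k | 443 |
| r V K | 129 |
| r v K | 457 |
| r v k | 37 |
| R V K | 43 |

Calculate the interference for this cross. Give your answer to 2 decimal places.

The two rarest classes, R v K and r V k, are the double crossovers. Comparing them with the parentals, only the r allele has switched, so r is the middle locus and the order is k – r – v.
k–r: (80 + 6)/1213 = 0.0709; r–v: (227 + 6)/1213 = 0.1921.
Expected DCO frequency = 0.0709 × 0.1921 ≈ 0.01362; observed = 6/1213 ≈ 0.00495.
Coefficient of coincidence = 0.00495/0.01362 ≈ 0.36; interference = 1 − 0.36 = 0.64.

0.64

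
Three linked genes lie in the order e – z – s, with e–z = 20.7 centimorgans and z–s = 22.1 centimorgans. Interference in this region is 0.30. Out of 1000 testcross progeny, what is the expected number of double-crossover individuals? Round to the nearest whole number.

32

Map distances give recombination frequencies of 0.207 and 0.221 for the two intervals.
With interference 0.30 (so coincidence = 0.70), expected double-crossover frequency = 0.207 × 0.221 × 0.70 = 0.03202.
Expected number = 0.03202 × 1000 = 32.02 ≈ 32.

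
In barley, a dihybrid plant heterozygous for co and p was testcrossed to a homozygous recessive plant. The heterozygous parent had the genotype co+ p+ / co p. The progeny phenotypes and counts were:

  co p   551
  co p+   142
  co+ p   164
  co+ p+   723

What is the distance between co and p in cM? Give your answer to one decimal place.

The recombinant classes are co+ p and co p+: 164 + 142 = 306.
Recombination frequency = 306/1580 = 0.1937 ≈ 19.4%, i.e. 19.4 cM.

19.4 cM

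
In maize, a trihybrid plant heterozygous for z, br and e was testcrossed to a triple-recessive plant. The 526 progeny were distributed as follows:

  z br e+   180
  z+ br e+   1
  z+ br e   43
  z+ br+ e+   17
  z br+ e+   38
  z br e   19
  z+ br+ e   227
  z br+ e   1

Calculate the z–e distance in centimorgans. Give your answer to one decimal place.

7.2 centimorgans

The two most frequent reciprocal classes, z br e+ and z+ br+ e, are the parental types, so the F1 was z br e+ / z+ br+ e.
The two rarest classes, z+ br e+ and z br+ e, are the double crossovers. Comparing them with the parentals, only the z allele has switched, so z is the middle locus and the order is br – z – e.
Crossovers in the z–e interval produce the single-crossover classes z br e and z+ br+ e+ (19 + 17 = 36) plus the double crossovers (2).
RF(z–e) = (36 + 2) / 526 = 38/526 = 0.0722 → 7.2 centimorgans.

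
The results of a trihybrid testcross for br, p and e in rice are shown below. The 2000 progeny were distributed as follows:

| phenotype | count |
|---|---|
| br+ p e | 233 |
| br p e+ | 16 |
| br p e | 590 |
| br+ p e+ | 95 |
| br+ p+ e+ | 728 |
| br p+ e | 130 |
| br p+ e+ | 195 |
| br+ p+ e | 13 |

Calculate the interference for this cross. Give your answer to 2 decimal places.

0.50

The two most frequent reciprocal classes, br+ p+ e+ and br p e, are the parental types, so the F1 was br+ p+ e+ / br p e.
The two rarest classes, br+ p+ e and br p e+, are the double crossovers. Comparing them with the parentals, only the e allele has switched, so e is the middle locus and the order is br – e – p.
br–e: (428 + 29)/2000 = 0.2285; e–p: (225 + 29)/2000 = 0.1270.
Expected DCO frequency = 0.2285 × 0.1270 ≈ 0.02902; observed = 29/2000 ≈ 0.01450.
Coefficient of coincidence = 0.01450/0.02902 ≈ 0.50; interference = 1 − 0.50 = 0.50.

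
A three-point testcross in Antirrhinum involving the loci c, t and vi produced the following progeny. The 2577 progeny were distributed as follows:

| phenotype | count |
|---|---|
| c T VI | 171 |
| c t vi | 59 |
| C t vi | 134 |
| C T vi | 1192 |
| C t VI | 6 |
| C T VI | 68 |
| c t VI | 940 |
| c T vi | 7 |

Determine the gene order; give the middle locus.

The two most frequent reciprocal classes, c t VI and C T vi, are the parental types, so the F1 was c t VI / C T vi.
The two rarest classes, C t VI and c T vi, are the double crossovers. Comparing them with the parentals, only the c allele has switched, so c is the middle locus and the order is t – c – vi.

c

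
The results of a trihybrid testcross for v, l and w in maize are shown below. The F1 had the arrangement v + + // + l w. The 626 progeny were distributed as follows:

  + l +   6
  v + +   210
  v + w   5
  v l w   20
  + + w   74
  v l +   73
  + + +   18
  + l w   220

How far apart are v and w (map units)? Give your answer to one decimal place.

The two rarest classes, v + w and + l +, are the double crossovers. Comparing them with the parentals, only the w allele has switched, so w is the middle locus and the order is l – w – v.
Crossovers in the w–v interval produce the single-crossover classes + + + and v l w (18 + 20 = 38) plus the double crossovers (11).
RF(w–v) = (38 + 11) / 626 = 49/626 = 0.0783 → 7.8 map units.

7.8 map units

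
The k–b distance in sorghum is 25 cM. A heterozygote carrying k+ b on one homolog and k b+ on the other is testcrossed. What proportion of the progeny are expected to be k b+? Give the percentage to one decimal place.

37.5%

A map distance of 25 cM corresponds to a recombination frequency of 0.250.
The F1 is k+ b / k b+, so k b+ is a parental gamete class with expected frequency (1 − r)/2 = 0.750/2 = 0.3750.
That is 0.3750 = 37.5% of the progeny.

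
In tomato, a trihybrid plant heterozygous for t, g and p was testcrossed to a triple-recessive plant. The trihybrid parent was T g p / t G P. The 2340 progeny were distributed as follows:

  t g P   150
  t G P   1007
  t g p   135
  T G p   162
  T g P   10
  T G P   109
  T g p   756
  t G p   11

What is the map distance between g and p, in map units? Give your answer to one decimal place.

The two rarest classes, T g P and t G p, are the double crossovers. Comparing them with the parentals, only the p allele has switched, so p is the middle locus and the order is g – p – t.
Crossovers in the g–p interval produce the single-crossover classes T G p and t g P (162 + 150 = 312) plus the double crossovers (21).
RF(g–p) = (312 + 21) / 2340 = 333/2340 = 0.1423 → 14.2 map units.

14.2 map units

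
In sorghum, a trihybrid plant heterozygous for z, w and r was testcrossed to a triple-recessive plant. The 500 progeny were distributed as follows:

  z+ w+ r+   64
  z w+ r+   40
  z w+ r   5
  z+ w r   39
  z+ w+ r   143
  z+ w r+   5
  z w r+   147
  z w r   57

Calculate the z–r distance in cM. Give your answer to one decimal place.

26.2 cM

The two most frequent reciprocal classes, z+ w+ r and z w r+, are the parental types, so the F1 was z+ w+ r / z w r+.
The two rarest classes, z w+ r and z+ w r+, are the double crossovers. Comparing them with the parentals, only the z allele has switched, so z is the middle locus and the order is r – z – w.
Crossovers in the r–z interval produce the single-crossover classes z+ w+ r+ and z w r (64 + 57 = 121) plus the double crossovers (10).
RF(r–z) = (121 + 10) / 500 = 131/500 = 0.2620 → 26.2 cM.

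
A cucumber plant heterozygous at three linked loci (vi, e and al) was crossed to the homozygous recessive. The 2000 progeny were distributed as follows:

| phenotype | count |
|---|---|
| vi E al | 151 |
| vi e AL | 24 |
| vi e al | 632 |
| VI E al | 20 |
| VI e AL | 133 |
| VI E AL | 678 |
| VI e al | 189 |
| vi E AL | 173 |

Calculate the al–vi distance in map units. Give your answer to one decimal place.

The two most frequent reciprocal classes, vi e al and VI E AL, are the parental types, so the F1 was vi e al / VI E AL.
The two rarest classes, vi e AL and VI E al, are the double crossovers. Comparing them with the parentals, only the al allele has switched, so al is the middle locus and the order is e – al – vi.
Crossovers in the al–vi interval produce the single-crossover classes VI e al and vi E AL (189 + 173 = 362) plus the double crossovers (44).
RF(al–vi) = (362 + 44) / 2000 = 406/2000 = 0.2030 → 20.3 map units.

20.3 map units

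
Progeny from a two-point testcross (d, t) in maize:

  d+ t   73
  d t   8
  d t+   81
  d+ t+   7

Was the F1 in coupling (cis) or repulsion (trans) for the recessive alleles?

The two most frequent classes are d+ t (73) and d t+ (81); these are the parental (non-recombinant) types.
So the F1 carried d+ t on one chromosome and d t+ on the other — the recessive alleles are on opposite chromosomes (trans / repulsion).

trans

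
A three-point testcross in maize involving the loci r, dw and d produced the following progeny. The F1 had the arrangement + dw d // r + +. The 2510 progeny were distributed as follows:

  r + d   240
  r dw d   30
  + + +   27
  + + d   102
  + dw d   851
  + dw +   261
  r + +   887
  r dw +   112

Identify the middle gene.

The two rarest classes, r dw d and + + +, are the double crossovers. Comparing them with the parentals, only the r allele has switched, so r is the middle locus and the order is dw – r – d.

r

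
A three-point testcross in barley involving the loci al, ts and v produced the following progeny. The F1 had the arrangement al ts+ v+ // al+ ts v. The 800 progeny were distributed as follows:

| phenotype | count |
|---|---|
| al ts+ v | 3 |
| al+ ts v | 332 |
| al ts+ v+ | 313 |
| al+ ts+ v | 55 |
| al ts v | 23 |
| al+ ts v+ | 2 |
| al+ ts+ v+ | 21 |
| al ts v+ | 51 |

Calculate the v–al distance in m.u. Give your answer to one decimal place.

6.1 m.u.

The two rarest classes, al ts+ v and al+ ts v+, are the double crossovers. Comparing them with the parentals, only the v allele has switched, so v is the middle locus and the order is ts – v – al.
Crossovers in the v–al interval produce the single-crossover classes al+ ts+ v+ and al ts v (21 + 23 = 44) plus the double crossovers (5).
RF(v–al) = (44 + 5) / 800 = 49/800 = 0.0612 → 6.1 m.u.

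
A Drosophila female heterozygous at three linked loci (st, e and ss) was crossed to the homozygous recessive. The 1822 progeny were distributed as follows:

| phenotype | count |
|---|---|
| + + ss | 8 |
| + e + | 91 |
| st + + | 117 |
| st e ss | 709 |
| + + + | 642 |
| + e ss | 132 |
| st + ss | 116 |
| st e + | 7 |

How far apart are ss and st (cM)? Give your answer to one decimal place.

The two most frequent reciprocal classes, st e ss and + + +, are the parental types, so the F1 was st e ss / + + +.
The two rarest classes, st e + and + + ss, are the double crossovers. Comparing them with the parentals, only the ss allele has switched, so ss is the middle locus and the order is st – ss – e.
Crossovers in the st–ss interval produce the single-crossover classes + e ss and st + + (132 + 117 = 249) plus the double crossovers (15).
RF(st–ss) = (249 + 15) / 1822 = 264/1822 = 0.1449 → 14.5 cM.

14.5 cM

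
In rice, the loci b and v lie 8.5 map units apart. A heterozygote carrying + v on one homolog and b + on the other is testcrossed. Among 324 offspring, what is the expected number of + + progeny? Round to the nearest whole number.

14

A map distance of 8.5 map units corresponds to a recombination frequency of 0.085.
The F1 is + v / b +, so + + is a recombinant gamete class with expected frequency r/2 = 0.085/2 = 0.0425.
Expected number = 0.0425 × 324 = 13.77 ≈ 14.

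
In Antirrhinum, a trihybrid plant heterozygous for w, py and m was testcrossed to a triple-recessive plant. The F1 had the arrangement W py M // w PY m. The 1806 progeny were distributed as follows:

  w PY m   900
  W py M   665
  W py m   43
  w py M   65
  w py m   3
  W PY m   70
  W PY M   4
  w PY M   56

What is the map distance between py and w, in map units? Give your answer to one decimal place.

The two rarest classes, W PY M and w py m, are the double crossovers. Comparing them with the parentals, only the py allele has switched, so py is the middle locus and the order is w – py – m.
Crossovers in the w–py interval produce the single-crossover classes w py M and W PY m (65 + 70 = 135) plus the double crossovers (7).
RF(w–py) = (135 + 7) / 1806 = 142/1806 = 0.0786 → 7.9 map units.

7.9 map units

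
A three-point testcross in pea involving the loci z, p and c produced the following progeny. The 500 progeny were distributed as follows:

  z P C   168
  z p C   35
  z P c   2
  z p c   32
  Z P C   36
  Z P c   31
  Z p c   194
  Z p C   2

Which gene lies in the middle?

The two most frequent reciprocal classes, Z p c and z P C, are the parental types, so the F1 was Z p c / z P C.
The two rarest classes, Z p C and z P c, are the double crossovers. Comparing them with the parentals, only the c allele has switched, so c is the middle locus and the order is z – c – p.

c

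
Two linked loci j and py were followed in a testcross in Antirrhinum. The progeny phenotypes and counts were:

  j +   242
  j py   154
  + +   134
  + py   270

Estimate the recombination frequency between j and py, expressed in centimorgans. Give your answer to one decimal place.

36.0 centimorgans

The two most frequent classes, + py (270) and j + (242), are the parental types, so the F1 was + py / j +.
The recombinant classes are + + and j py: 134 + 154 = 288.
Recombination frequency = 288/800 = 0.3600 ≈ 36.0%, i.e. 36.0 centimorgans.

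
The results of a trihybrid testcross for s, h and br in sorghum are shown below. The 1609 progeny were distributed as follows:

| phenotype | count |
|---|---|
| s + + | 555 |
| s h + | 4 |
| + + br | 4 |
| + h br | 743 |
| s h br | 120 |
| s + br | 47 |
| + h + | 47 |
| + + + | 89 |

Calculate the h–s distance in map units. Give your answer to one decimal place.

13.5 map units

The two most frequent reciprocal classes, + h br and s + +, are the parental types, so the F1 was + h br / s + +.
The two rarest classes, + + br and s h +, are the double crossovers. Comparing them with the parentals, only the h allele has switched, so h is the middle locus and the order is s – h – br.
Crossovers in the s–h interval produce the single-crossover classes s h br and + + + (120 + 89 = 209) plus the double crossovers (8).
RF(s–h) = (209 + 8) / 1609 = 217/1609 = 0.1349 → 13.5 map units.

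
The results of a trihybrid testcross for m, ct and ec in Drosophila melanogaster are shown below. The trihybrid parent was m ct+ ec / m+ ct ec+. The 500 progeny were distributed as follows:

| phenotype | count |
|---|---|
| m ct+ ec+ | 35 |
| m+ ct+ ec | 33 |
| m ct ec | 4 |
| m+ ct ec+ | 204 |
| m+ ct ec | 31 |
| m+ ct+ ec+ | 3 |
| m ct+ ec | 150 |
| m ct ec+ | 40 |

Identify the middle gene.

ct

The two rarest classes, m ct ec and m+ ct+ ec+, are the double crossovers. Comparing them with the parentals, only the ct allele has switched, so ct is the middle locus and the order is ec – ct – m.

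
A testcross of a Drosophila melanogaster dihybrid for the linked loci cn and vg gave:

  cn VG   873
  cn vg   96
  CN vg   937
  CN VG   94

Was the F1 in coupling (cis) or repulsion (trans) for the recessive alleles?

trans

The two most frequent classes are CN vg (937) and cn VG (873); these are the parental (non-recombinant) types.
So the F1 carried CN vg on one chromosome and cn VG on the other — the recessive alleles are on opposite chromosomes (trans / repulsion).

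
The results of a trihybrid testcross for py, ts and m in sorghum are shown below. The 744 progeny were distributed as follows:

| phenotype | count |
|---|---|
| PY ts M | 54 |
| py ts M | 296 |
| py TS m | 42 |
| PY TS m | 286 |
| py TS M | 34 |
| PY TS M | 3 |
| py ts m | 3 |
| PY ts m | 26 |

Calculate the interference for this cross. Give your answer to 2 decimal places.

The two most frequent reciprocal classes, PY TS m and py ts M, are the parental types, so the F1 was PY TS m / py ts M.
The two rarest classes, PY TS M and py ts m, are the double crossovers. Comparing them with the parentals, only the m allele has switched, so m is the middle locus and the order is py – m – ts.
py–m: (96 + 6)/744 = 0.1371; m–ts: (60 + 6)/744 = 0.0887.
Expected DCO frequency = 0.1371 × 0.0887 ≈ 0.01216; observed = 6/744 ≈ 0.00806.
Coefficient of coincidence = 0.00806/0.01216 ≈ 0.66; interference = 1 − 0.66 = 0.34.

0.34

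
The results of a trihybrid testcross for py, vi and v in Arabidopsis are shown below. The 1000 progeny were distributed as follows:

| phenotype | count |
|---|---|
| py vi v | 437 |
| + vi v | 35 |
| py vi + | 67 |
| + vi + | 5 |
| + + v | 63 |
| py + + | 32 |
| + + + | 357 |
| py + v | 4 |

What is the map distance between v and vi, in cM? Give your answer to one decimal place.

13.9 cM

The two most frequent reciprocal classes, py vi v and + + +, are the parental types, so the F1 was py vi v / + + +.
The two rarest classes, py + v and + vi +, are the double crossovers. Comparing them with the parentals, only the vi allele has switched, so vi is the middle locus and the order is py – vi – v.
Crossovers in the vi–v interval produce the single-crossover classes py vi + and + + v (67 + 63 = 130) plus the double crossovers (9).
RF(vi–v) = (130 + 9) / 1000 = 139/1000 = 0.1390 → 13.9 cM.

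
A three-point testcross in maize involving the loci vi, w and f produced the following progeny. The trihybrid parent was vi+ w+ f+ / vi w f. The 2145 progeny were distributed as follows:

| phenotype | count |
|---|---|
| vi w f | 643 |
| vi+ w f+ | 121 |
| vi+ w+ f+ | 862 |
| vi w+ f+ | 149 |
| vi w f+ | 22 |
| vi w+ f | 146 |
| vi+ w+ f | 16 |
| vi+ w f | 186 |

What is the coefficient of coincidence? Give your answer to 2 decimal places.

0.72

The two rarest classes, vi+ w+ f and vi w f+, are the double crossovers. Comparing them with the parentals, only the f allele has switched, so f is the middle locus and the order is w – f – vi.
w–f: (267 + 38)/2145 = 0.1422; f–vi: (335 + 38)/2145 = 0.1739.
Expected DCO frequency = 0.1422 × 0.1739 ≈ 0.02473; observed = 38/2145 ≈ 0.01772.
Coefficient of coincidence = 0.01772/0.02473 ≈ 0.72.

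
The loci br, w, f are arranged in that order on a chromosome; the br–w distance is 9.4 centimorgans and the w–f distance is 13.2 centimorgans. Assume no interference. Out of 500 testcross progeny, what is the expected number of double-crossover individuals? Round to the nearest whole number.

Map distances give recombination frequencies of 0.094 and 0.132 for the two intervals.
With no interference, expected double-crossover frequency = 0.094 × 0.132 = 0.01241.
Expected number = 0.01241 × 500 = 6.20 ≈ 6.

6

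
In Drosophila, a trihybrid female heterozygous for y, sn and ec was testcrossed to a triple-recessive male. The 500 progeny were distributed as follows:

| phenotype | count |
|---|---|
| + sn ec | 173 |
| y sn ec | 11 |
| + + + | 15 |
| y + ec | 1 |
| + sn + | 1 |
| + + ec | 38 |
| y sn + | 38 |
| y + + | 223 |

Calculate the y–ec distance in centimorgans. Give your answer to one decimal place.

5.6 centimorgans

The two most frequent reciprocal classes, y + + and + sn ec, are the parental types, so the F1 was y + + / + sn ec.
The two rarest classes, y + ec and + sn +, are the double crossovers. Comparing them with the parentals, only the ec allele has switched, so ec is the middle locus and the order is y – ec – sn.
Crossovers in the y–ec interval produce the single-crossover classes + + + and y sn ec (15 + 11 = 26) plus the double crossovers (2).
RF(y–ec) = (26 + 2) / 500 = 28/500 = 0.0560 → 5.6 centimorgans.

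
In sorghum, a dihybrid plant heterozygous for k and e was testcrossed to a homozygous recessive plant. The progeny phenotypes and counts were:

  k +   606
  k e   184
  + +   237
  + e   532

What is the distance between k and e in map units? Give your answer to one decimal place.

The two most frequent classes, + e (532) and k + (606), are the parental types, so the F1 was + e / k +.
The recombinant classes are + + and k e: 237 + 184 = 421.
Recombination frequency = 421/1559 = 0.2700 ≈ 27.0%, i.e. 27.0 map units.

27.0 map units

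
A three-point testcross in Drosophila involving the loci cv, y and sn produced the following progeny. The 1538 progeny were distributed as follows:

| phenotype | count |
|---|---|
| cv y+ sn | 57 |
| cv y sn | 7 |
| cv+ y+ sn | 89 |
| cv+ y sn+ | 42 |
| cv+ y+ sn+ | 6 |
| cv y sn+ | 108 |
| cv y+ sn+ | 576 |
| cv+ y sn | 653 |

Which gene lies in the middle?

The two most frequent reciprocal classes, cv+ y sn and cv y+ sn+, are the parental types, so the F1 was cv+ y sn / cv y+ sn+.
The two rarest classes, cv y sn and cv+ y+ sn+, are the double crossovers. Comparing them with the parentals, only the cv allele has switched, so cv is the middle locus and the order is y – cv – sn.

cv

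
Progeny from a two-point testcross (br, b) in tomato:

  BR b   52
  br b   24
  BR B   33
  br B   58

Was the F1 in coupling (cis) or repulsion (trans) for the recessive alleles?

The two most frequent classes are BR b (52) and br B (58); these are the parental (non-recombinant) types.
So the F1 carried BR b on one chromosome and br B on the other — the recessive alleles are on opposite chromosomes (trans / repulsion).

trans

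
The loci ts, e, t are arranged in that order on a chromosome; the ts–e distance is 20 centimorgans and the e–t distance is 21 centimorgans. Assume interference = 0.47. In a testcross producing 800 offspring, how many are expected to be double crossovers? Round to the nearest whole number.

18

Map distances give recombination frequencies of 0.200 and 0.210 for the two intervals.
With interference 0.47 (so coincidence = 0.53), expected double-crossover frequency = 0.200 × 0.210 × 0.53 = 0.02226.
Expected number = 0.02226 × 800 = 17.81 ≈ 18.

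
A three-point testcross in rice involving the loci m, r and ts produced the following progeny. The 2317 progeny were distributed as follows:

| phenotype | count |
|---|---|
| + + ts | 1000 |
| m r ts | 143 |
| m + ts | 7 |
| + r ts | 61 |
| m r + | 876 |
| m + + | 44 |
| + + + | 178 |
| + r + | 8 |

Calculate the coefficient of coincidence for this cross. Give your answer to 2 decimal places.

The two most frequent reciprocal classes, + + ts and m r +, are the parental types, so the F1 was + + ts / m r +.
The two rarest classes, m + ts and + r +, are the double crossovers. Comparing them with the parentals, only the m allele has switched, so m is the middle locus and the order is ts – m – r.
ts–m: (321 + 15)/2317 = 0.1450; m–r: (105 + 15)/2317 = 0.0518.
Expected DCO frequency = 0.1450 × 0.0518 ≈ 0.00751; observed = 15/2317 ≈ 0.00647.
Coefficient of coincidence = 0.00647/0.00751 ≈ 0.86.

0.86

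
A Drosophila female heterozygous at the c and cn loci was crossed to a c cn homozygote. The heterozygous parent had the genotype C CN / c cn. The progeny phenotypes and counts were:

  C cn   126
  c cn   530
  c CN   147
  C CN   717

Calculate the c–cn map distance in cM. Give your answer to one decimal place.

The recombinant classes are C cn and c CN: 126 + 147 = 273.
Recombination frequency = 273/1520 = 0.1796 ≈ 18.0%, i.e. 18.0 cM.

18.0 cM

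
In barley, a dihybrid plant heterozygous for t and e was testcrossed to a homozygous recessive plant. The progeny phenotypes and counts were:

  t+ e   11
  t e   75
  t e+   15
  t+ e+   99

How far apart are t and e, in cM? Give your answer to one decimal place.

The two most frequent classes, t+ e+ (99) and t e (75), are the parental types, so the F1 was t+ e+ / t e.
The recombinant classes are t+ e and t e+: 11 + 15 = 26.
Recombination frequency = 26/200 = 0.1300 ≈ 13.0%, i.e. 13.0 cM.

13.0 cM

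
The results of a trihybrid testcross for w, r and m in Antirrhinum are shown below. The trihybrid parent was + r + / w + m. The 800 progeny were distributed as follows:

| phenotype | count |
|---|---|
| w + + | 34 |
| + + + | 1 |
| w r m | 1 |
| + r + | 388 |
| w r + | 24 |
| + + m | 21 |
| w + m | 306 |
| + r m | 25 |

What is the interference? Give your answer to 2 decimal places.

The two rarest classes, + + + and w r m, are the double crossovers. Comparing them with the parentals, only the r allele has switched, so r is the middle locus and the order is w – r – m.
w–r: (45 + 2)/800 = 0.0587; r–m: (59 + 2)/800 = 0.0762.
Expected DCO frequency = 0.0587 × 0.0762 ≈ 0.00447; observed = 2/800 ≈ 0.00250.
Coefficient of coincidence = 0.00250/0.00447 ≈ 0.56; interference = 1 − 0.56 = 0.44.

0.44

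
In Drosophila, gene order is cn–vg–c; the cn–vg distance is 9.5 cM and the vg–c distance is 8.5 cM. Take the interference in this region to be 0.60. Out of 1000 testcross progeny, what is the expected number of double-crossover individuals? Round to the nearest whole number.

3

Map distances give recombination frequencies of 0.095 and 0.085 for the two intervals.
With interference 0.60 (so coincidence = 0.40), expected double-crossover frequency = 0.095 × 0.085 × 0.40 = 0.00323.
Expected number = 0.00323 × 1000 = 3.23 ≈ 3.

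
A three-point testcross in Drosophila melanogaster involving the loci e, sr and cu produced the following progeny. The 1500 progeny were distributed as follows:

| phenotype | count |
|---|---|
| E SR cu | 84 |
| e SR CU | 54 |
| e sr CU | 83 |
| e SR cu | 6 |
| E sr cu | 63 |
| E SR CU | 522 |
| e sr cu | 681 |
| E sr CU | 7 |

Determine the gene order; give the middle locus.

The two most frequent reciprocal classes, e sr cu and E SR CU, are the parental types, so the F1 was e sr cu / E SR CU.
The two rarest classes, e SR cu and E sr CU, are the double crossovers. Comparing them with the parentals, only the sr allele has switched, so sr is the middle locus and the order is e – sr – cu.

sr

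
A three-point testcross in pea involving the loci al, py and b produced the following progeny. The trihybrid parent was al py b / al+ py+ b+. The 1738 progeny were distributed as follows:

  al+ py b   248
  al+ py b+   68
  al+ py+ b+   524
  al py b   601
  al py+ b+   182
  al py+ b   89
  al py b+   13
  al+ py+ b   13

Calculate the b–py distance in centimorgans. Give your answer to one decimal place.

The two rarest classes, al py b+ and al+ py+ b, are the double crossovers. Comparing them with the parentals, only the b allele has switched, so b is the middle locus and the order is py – b – al.
Crossovers in the py–b interval produce the single-crossover classes al py+ b and al+ py b+ (89 + 68 = 157) plus the double crossovers (26).
RF(py–b) = (157 + 26) / 1738 = 183/1738 = 0.1053 → 10.5 centimorgans.

10.5 centimorgans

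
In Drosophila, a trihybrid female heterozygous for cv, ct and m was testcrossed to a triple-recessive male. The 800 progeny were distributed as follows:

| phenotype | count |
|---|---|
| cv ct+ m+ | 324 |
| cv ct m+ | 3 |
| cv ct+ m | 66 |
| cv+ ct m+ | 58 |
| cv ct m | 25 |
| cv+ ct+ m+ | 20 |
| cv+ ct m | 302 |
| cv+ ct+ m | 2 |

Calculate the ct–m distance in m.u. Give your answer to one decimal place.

16.1 m.u.

The two most frequent reciprocal classes, cv ct+ m+ and cv+ ct m, are the parental types, so the F1 was cv ct+ m+ / cv+ ct m.
The two rarest classes, cv ct m+ and cv+ ct+ m, are the double crossovers. Comparing them with the parentals, only the ct allele has switched, so ct is the middle locus and the order is m – ct – cv.
Crossovers in the m–ct interval produce the single-crossover classes cv ct+ m and cv+ ct m+ (66 + 58 = 124) plus the double crossovers (5).
RF(m–ct) = (124 + 5) / 800 = 129/800 = 0.1613 → 16.1 m.u.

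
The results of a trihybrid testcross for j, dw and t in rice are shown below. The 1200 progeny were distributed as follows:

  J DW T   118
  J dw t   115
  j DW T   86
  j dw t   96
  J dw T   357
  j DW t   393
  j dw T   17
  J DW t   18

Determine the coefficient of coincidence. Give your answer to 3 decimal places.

The two most frequent reciprocal classes, J dw T and j DW t, are the parental types, so the F1 was J dw T / j DW t.
The two rarest classes, j dw T and J DW t, are the double crossovers. Comparing them with the parentals, only the j allele has switched, so j is the middle locus and the order is dw – j – t.
dw–j: (214 + 35)/1200 = 0.2075; j–t: (201 + 35)/1200 = 0.1967.
Expected DCO frequency = 0.2075 × 0.1967 ≈ 0.04082; observed = 35/1200 ≈ 0.02917.
Coefficient of coincidence = 0.02917/0.04082 ≈ 0.715.

0.715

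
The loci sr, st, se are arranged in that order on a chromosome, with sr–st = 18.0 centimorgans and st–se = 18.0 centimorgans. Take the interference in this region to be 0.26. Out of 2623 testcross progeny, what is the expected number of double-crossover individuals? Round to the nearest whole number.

63

Map distances give recombination frequencies of 0.180 and 0.180 for the two intervals.
With interference 0.26 (so coincidence = 0.74), expected double-crossover frequency = 0.180 × 0.180 × 0.74 = 0.02398.
Expected number = 0.02398 × 2623 = 62.89 ≈ 63.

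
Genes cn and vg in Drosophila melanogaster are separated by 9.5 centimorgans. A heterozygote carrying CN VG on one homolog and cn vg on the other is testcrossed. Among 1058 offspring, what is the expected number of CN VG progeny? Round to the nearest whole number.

479

A map distance of 9.5 centimorgans corresponds to a recombination frequency of 0.095.
The F1 is CN VG / cn vg, so CN VG is a parental gamete class with expected frequency (1 − r)/2 = 0.905/2 = 0.4525.
Expected number = 0.4525 × 1058 = 478.75 ≈ 479.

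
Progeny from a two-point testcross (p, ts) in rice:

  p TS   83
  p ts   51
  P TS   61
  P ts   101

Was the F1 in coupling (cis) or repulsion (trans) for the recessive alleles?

The two most frequent classes are P ts (101) and p TS (83); these are the parental (non-recombinant) types.
So the F1 carried P ts on one chromosome and p TS on the other — the recessive alleles are on opposite chromosomes (trans / repulsion).

trans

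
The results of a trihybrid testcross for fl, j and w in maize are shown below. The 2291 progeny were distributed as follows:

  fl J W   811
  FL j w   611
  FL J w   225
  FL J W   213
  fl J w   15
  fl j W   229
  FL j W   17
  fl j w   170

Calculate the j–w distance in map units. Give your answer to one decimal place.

21.2 map units

The two most frequent reciprocal classes, fl J W and FL j w, are the parental types, so the F1 was fl J W / FL j w.
The two rarest classes, fl J w and FL j W, are the double crossovers. Comparing them with the parentals, only the w allele has switched, so w is the middle locus and the order is fl – w – j.
Crossovers in the w–j interval produce the single-crossover classes fl j W and FL J w (229 + 225 = 454) plus the double crossovers (32).
RF(w–j) = (454 + 32) / 2291 = 486/2291 = 0.2121 → 21.2 map units.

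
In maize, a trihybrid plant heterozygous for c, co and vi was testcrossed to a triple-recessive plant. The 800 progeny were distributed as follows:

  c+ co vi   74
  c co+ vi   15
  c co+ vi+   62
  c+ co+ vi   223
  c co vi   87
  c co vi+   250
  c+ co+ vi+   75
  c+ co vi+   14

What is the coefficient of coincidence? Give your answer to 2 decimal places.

The two most frequent reciprocal classes, c+ co+ vi and c co vi+, are the parental types, so the F1 was c+ co+ vi / c co vi+.
The two rarest classes, c co+ vi and c+ co vi+, are the double crossovers. Comparing them with the parentals, only the c allele has switched, so c is the middle locus and the order is vi – c – co.
vi–c: (162 + 29)/800 = 0.2387; c–co: (136 + 29)/800 = 0.2062.
Expected DCO frequency = 0.2387 × 0.2062 ≈ 0.04922; observed = 29/800 ≈ 0.03625.
Coefficient of coincidence = 0.03625/0.04922 ≈ 0.74.

0.74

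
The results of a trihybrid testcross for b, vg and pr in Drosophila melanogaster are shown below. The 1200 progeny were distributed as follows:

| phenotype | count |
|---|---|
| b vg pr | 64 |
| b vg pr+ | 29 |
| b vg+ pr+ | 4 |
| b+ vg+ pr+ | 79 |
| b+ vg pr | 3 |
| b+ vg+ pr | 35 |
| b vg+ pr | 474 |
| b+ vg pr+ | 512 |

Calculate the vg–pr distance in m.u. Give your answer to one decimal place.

12.5 m.u.

The two most frequent reciprocal classes, b vg+ pr and b+ vg pr+, are the parental types, so the F1 was b vg+ pr / b+ vg pr+.
The two rarest classes, b vg+ pr+ and b+ vg pr, are the double crossovers. Comparing them with the parentals, only the pr allele has switched, so pr is the middle locus and the order is vg – pr – b.
Crossovers in the vg–pr interval produce the single-crossover classes b vg pr and b+ vg+ pr+ (64 + 79 = 143) plus the double crossovers (7).
RF(vg–pr) = (143 + 7) / 1200 = 150/1200 = 0.1250 → 12.5 m.u.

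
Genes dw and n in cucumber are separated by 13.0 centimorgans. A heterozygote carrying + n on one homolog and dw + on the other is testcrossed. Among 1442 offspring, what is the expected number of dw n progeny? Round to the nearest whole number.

94

A map distance of 13.0 centimorgans corresponds to a recombination frequency of 0.130.
The F1 is + n / dw +, so dw n is a recombinant gamete class with expected frequency r/2 = 0.130/2 = 0.0650.
Expected number = 0.0650 × 1442 = 93.73 ≈ 94.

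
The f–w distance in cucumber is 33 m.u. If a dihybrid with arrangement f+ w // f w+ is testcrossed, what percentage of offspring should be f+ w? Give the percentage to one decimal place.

33.5%

A map distance of 33 m.u. corresponds to a recombination frequency of 0.330.
The F1 is f+ w / f w+, so f+ w is a parental gamete class with expected frequency (1 − r)/2 = 0.670/2 = 0.3350.
That is 0.3350 = 33.5% of the progeny.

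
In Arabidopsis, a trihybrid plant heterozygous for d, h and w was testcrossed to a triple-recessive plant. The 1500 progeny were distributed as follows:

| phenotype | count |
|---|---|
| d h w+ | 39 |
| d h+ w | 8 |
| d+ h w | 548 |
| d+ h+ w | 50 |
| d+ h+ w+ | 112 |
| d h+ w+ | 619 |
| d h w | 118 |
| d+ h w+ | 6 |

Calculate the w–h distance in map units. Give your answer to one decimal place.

6.9 map units

The two most frequent reciprocal classes, d+ h w and d h+ w+, are the parental types, so the F1 was d+ h w / d h+ w+.
The two rarest classes, d+ h w+ and d h+ w, are the double crossovers. Comparing them with the parentals, only the w allele has switched, so w is the middle locus and the order is d – w – h.
Crossovers in the w–h interval produce the single-crossover classes d+ h+ w and d h w+ (50 + 39 = 89) plus the double crossovers (14).
RF(w–h) = (89 + 14) / 1500 = 103/1500 = 0.0687 → 6.9 map units.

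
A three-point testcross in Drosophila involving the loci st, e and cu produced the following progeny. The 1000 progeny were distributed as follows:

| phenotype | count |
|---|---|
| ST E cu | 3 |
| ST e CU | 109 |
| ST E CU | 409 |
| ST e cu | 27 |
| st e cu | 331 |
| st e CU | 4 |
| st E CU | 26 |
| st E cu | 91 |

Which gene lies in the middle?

The two most frequent reciprocal classes, st e cu and ST E CU, are the parental types, so the F1 was st e cu / ST E CU.
The two rarest classes, st e CU and ST E cu, are the double crossovers. Comparing them with the parentals, only the cu allele has switched, so cu is the middle locus and the order is st – cu – e.

cu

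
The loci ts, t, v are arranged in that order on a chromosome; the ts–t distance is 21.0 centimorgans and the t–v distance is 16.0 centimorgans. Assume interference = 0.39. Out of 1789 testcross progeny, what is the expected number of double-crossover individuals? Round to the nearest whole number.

37

Map distances give recombination frequencies of 0.210 and 0.160 for the two intervals.
With interference 0.39 (so coincidence = 0.61), expected double-crossover frequency = 0.210 × 0.160 × 0.61 = 0.02050.
Expected number = 0.02050 × 1789 = 36.67 ≈ 37.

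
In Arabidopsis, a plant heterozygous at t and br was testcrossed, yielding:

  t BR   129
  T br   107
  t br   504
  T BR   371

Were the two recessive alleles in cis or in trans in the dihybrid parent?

cis

The two most frequent classes are T BR (371) and t br (504); these are the parental (non-recombinant) types.
So the F1 carried T BR on one chromosome and t br on the other — the recessive alleles are on the same chromosome (cis / coupling).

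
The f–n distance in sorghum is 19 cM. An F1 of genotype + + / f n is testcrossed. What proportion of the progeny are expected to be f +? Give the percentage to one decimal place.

9.5%

A map distance of 19 cM corresponds to a recombination frequency of 0.190.
The F1 is + + / f n, so f + is a recombinant gamete class with expected frequency r/2 = 0.190/2 = 0.0950.
That is 0.0950 = 9.5% of the progeny.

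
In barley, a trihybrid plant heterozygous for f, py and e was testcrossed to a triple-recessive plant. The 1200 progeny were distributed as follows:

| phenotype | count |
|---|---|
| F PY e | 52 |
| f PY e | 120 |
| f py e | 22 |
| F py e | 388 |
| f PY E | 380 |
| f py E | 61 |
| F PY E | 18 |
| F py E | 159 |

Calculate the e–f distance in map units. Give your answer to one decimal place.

26.6 map units

The two most frequent reciprocal classes, f PY E and F py e, are the parental types, so the F1 was f PY E / F py e.
The two rarest classes, F PY E and f py e, are the double crossovers. Comparing them with the parentals, only the f allele has switched, so f is the middle locus and the order is py – f – e.
Crossovers in the f–e interval produce the single-crossover classes f PY e and F py E (120 + 159 = 279) plus the double crossovers (40).
RF(f–e) = (279 + 40) / 1200 = 319/1200 = 0.2658 → 26.6 map units.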